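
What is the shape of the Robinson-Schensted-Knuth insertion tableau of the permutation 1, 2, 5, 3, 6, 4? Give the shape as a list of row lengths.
Row-insert each entry into an empty tableau.

After inserting 1: P = [[1]].
After inserting 2: P = [[1, 2]].
After inserting 5: P = [[1, 2, 5]].
After inserting 3: P = [[1, 2, 3], [5]].
After inserting 6: P = [[1, 2, 3, 6], [5]].
After inserting 4: P = [[1, 2, 3, 4], [5, 6]].

The final insertion tableau P = [[1, 2, 3, 4], [5, 6]] has shape [4, 2].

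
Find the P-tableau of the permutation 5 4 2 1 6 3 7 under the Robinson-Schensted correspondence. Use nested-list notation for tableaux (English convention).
After inserting 5: P = [[5]].
After inserting 4: P = [[4], [5]].
After inserting 2: P = [[2], [4], [5]].
After inserting 1: P = [[1], [2], [4], [5]].
After inserting 6: P = [[1, 6], [2], [4], [5]].
After inserting 3: P = [[1, 3], [2, 6], [4], [5]].
After inserting 7: P = [[1, 3, 7], [2, 6], [4], [5]].

So P = [[1, 3, 7], [2, 6], [4], [5]].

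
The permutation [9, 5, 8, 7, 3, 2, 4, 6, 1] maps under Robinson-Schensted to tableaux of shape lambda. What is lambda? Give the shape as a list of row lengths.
[3, 2, 1, 1, 1, 1]

RSK row insertion gives P = [[1, 4, 6], [2, 7], [3], [5], [8], [9]], which has shape [3, 2, 1, 1, 1, 1].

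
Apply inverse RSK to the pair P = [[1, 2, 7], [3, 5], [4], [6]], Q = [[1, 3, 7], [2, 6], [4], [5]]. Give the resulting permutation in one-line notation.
6 4 5 3 1 2 7

Reverse the RSK construction: for i from n down to 1, find the cell of Q containing i, remove the entry at that cell from P, and reverse-bump it up through P; the value ejected from row 1 is w(i).

Step i=7: Q has 7 at row 1, column 3; remove that cell from P, ejecting 7. So w(7) = 7. P is now [[1, 2], [3, 5], [4], [6]].
Step i=6: Q has 6 at row 2, column 2; remove 5 from row 2 of P and reverse-bump: 5 enters row 1 and ejects 2. So w(6) = 2. P is now [[1, 5], [3], [4], [6]].
Step i=5: Q has 5 at row 4, column 1; remove 6 from row 4 of P and reverse-bump: 6 enters row 3 and ejects 4; 4 enters row 2 and ejects 3; 3 enters row 1 and ejects 1. So w(5) = 1. P is now [[3, 5], [4], [6]].
Step i=4: Q has 4 at row 3, column 1; remove 6 from row 3 of P and reverse-bump: 6 enters row 2 and ejects 4; 4 enters row 1 and ejects 3. So w(4) = 3. P is now [[4, 5], [6]].
Step i=3: Q has 3 at row 1, column 2; remove that cell from P, ejecting 5. So w(3) = 5. P is now [[4], [6]].
Step i=2: Q has 2 at row 2, column 1; remove 6 from row 2 of P and reverse-bump: 6 enters row 1 and ejects 4. So w(2) = 4. P is now [[6]].
Step i=1: Q has 1 at row 1, column 1; remove that cell from P, ejecting 6. So w(1) = 6. P is now [].

So w = 6 4 5 3 1 2 7.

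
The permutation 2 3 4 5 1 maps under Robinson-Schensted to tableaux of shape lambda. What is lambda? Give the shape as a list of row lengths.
[4, 1]

Row-insert each entry into an empty tableau.

After inserting 2: P = [[2]].
After inserting 3: P = [[2, 3]].
After inserting 4: P = [[2, 3, 4]].
After inserting 5: P = [[2, 3, 4, 5]].
After inserting 1: P = [[1, 3, 4, 5], [2]].

The final insertion tableau P = [[1, 3, 4, 5], [2]] has shape [4, 1].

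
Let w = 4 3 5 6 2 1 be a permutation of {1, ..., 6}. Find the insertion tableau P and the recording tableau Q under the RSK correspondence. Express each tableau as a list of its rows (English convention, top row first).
P = [[1, 5, 6], [2], [3], [4]], Q = [[1, 3, 4], [2], [5], [6]]

Insert each entry of the permutation into P by Schensted row insertion, recording in Q the position of each new cell.

Insert 4: appended to row 1. P = [[4]].
Insert 3: 3 bumps 4 from row 1; 4 starts row 2. P = [[3], [4]].
Insert 5: appended to row 1. P = [[3, 5], [4]].
Insert 6: appended to row 1. P = [[3, 5, 6], [4]].
Insert 2: 2 bumps 3 from row 1; 3 bumps 4 from row 2; 4 starts row 3. P = [[2, 5, 6], [3], [4]].
Insert 1: 1 bumps 2 from row 1; 2 bumps 3 from row 2; 3 bumps 4 from row 3; 4 starts row 4. P = [[1, 5, 6], [2], [3], [4]].

So P = [[1, 5, 6], [2], [3], [4]], Q = [[1, 3, 4], [2], [5], [6]].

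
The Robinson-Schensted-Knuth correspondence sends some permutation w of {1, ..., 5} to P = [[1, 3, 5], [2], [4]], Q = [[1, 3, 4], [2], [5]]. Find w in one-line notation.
4 2 3 5 1

Reverse RSK: for i = n, n-1, ..., 1, locate i in Q, remove the corresponding corner cell from P, and reverse-bump its entry up through P; the value ejected from row 1 is w(i).

So w = 4 2 3 5 1.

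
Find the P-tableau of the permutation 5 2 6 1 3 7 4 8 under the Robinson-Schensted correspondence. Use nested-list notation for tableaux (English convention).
Insert 5: appended to row 1. P = [[5]].
Insert 2: 2 bumps 5 from row 1; 5 starts row 2. P = [[2], [5]].
Insert 6: appended to row 1. P = [[2, 6], [5]].
Insert 1: 1 bumps 2 from row 1; 2 bumps 5 from row 2; 5 starts row 3. P = [[1, 6], [2], [5]].
Insert 3: 3 bumps 6 from row 1; 6 appends to row 2. P = [[1, 3], [2, 6], [5]].
Insert 7: appended to row 1. P = [[1, 3, 7], [2, 6], [5]].
Insert 4: 4 bumps 7 from row 1; 7 appends to row 2. P = [[1, 3, 4], [2, 6, 7], [5]].
Insert 8: appended to row 1. P = [[1, 3, 4, 8], [2, 6, 7], [5]].

So P = [[1, 3, 4, 8], [2, 6, 7], [5]].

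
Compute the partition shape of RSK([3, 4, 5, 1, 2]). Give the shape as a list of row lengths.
[3, 2]

Row-insert each entry into an empty tableau.

After inserting 3: P = [[3]].
After inserting 4: P = [[3, 4]].
After inserting 5: P = [[3, 4, 5]].
After inserting 1: P = [[1, 4, 5], [3]].
After inserting 2: P = [[1, 2, 5], [3, 4]].

The final insertion tableau P = [[1, 2, 5], [3, 4]] has shape [3, 2].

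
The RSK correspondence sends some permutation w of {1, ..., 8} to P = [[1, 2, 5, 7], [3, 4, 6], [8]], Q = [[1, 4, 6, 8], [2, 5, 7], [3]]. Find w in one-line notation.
Reverse the RSK construction: for i from n down to 1, find the cell of Q containing i, remove the entry at that cell from P, and reverse-bump it up through P; the value ejected from row 1 is w(i).

Step i=8: Q has 8 at row 1, column 4; remove that cell from P, ejecting 7. So w(8) = 7. P is now [[1, 2, 5], [3, 4, 6], [8]].
Step i=7: Q has 7 at row 2, column 3; remove 6 from row 2 of P and reverse-bump: 6 enters row 1 and ejects 5. So w(7) = 5. P is now [[1, 2, 6], [3, 4], [8]].
Step i=6: Q has 6 at row 1, column 3; remove that cell from P, ejecting 6. So w(6) = 6. P is now [[1, 2], [3, 4], [8]].
Step i=5: Q has 5 at row 2, column 2; remove 4 from row 2 of P and reverse-bump: 4 enters row 1 and ejects 2. So w(5) = 2. P is now [[1, 4], [3], [8]].
Step i=4: Q has 4 at row 1, column 2; remove that cell from P, ejecting 4. So w(4) = 4. P is now [[1], [3], [8]].
Step i=3: Q has 3 at row 3, column 1; remove 8 from row 3 of P and reverse-bump: 8 enters row 2 and ejects 3; 3 enters row 1 and ejects 1. So w(3) = 1. P is now [[3], [8]].
Step i=2: Q has 2 at row 2, column 1; remove 8 from row 2 of P and reverse-bump: 8 enters row 1 and ejects 3. So w(2) = 3. P is now [[8]].
Step i=1: Q has 1 at row 1, column 1; remove that cell from P, ejecting 8. So w(1) = 8. P is now [].

So w = 8 3 1 4 2 6 5 7.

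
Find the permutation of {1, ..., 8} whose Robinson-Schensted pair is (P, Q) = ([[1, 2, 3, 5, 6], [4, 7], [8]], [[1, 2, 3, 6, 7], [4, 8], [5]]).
Reverse the RSK construction: for i from n down to 1, find the cell of Q containing i, remove the entry at that cell from P, and reverse-bump it up through P; the value ejected from row 1 is w(i).

Step i=8: Q has 8 at row 2, column 2; remove 7 from row 2 of P and reverse-bump: 7 enters row 1 and ejects 6. So w(8) = 6. P is now [[1, 2, 3, 5, 7], [4], [8]].
Step i=7: Q has 7 at row 1, column 5; remove that cell from P, ejecting 7. So w(7) = 7. P is now [[1, 2, 3, 5], [4], [8]].
Step i=6: Q has 6 at row 1, column 4; remove that cell from P, ejecting 5. So w(6) = 5. P is now [[1, 2, 3], [4], [8]].
Step i=5: Q has 5 at row 3, column 1; remove 8 from row 3 of P and reverse-bump: 8 enters row 2 and ejects 4; 4 enters row 1 and ejects 3. So w(5) = 3. P is now [[1, 2, 4], [8]].
Step i=4: Q has 4 at row 2, column 1; remove 8 from row 2 of P and reverse-bump: 8 enters row 1 and ejects 4. So w(4) = 4. P is now [[1, 2, 8]].
Step i=3: Q has 3 at row 1, column 3; remove that cell from P, ejecting 8. So w(3) = 8. P is now [[1, 2]].
Step i=2: Q has 2 at row 1, column 2; remove that cell from P, ejecting 2. So w(2) = 2. P is now [[1]].
Step i=1: Q has 1 at row 1, column 1; remove that cell from P, ejecting 1. So w(1) = 1. P is now [].

So w = 1 2 8 4 3 5 7 6.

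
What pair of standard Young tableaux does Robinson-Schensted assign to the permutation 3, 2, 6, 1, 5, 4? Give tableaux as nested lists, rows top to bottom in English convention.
Insert each entry of the permutation into P by Schensted row insertion, recording in Q the position of each new cell.

Insert 3: appended to row 1. P = [[3]].
Insert 2: 2 bumps 3 from row 1; 3 starts row 2. P = [[2], [3]].
Insert 6: appended to row 1. P = [[2, 6], [3]].
Insert 1: 1 bumps 2 from row 1; 2 bumps 3 from row 2; 3 starts row 3. P = [[1, 6], [2], [3]].
Insert 5: 5 bumps 6 from row 1; 6 appends to row 2. P = [[1, 5], [2, 6], [3]].
Insert 4: 4 bumps 5 from row 1; 5 bumps 6 from row 2; 6 appends to row 3. P = [[1, 4], [2, 5], [3, 6]].

So P = [[1, 4], [2, 5], [3, 6]], Q = [[1, 3], [2, 5], [4, 6]].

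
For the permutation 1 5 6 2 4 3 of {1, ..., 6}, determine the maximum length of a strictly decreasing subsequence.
3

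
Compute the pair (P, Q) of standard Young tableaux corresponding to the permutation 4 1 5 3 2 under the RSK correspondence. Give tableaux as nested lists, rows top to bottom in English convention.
Insert each entry of the permutation into P by Schensted row insertion, recording in Q the position of each new cell.

Insert 4: appended to row 1. P = [[4]], Q = [[1]].
Insert 1: 1 bumps 4 from row 1; 4 starts row 2. P = [[1], [4]], Q = [[1], [2]].
Insert 5: appended to row 1. P = [[1, 5], [4]], Q = [[1, 3], [2]].
Insert 3: 3 bumps 5 from row 1; 5 appends to row 2. P = [[1, 3], [4, 5]], Q = [[1, 3], [2, 4]].
Insert 2: 2 bumps 3 from row 1; 3 bumps 4 from row 2; 4 starts row 3. P = [[1, 2], [3, 5], [4]], Q = [[1, 3], [2, 4], [5]].

So P = [[1, 2], [3, 5], [4]], Q = [[1, 3], [2, 4], [5]].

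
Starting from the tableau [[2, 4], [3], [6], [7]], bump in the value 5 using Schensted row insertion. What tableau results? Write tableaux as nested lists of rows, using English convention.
5 is larger than every entry of row 1, so it is appended to row 1. The new tableau is [[2, 4, 5], [3], [6], [7]].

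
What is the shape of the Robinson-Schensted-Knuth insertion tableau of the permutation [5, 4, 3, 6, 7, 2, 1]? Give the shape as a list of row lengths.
[3, 1, 1, 1, 1]

RSK row insertion gives P = [[1, 6, 7], [2], [3], [4], [5]], which has shape [3, 1, 1, 1, 1].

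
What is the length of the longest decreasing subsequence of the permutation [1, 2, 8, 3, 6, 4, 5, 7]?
3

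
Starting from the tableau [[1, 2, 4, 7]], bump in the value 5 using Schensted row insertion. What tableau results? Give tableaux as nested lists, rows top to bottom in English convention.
[[1, 2, 4, 5], [7]]

In row 1, 5 replaces 7 (the leftmost entry greater than 5); 7 is bumped to row 2. 7 starts a new row 2. The new tableau is [[1, 2, 4, 5], [7]].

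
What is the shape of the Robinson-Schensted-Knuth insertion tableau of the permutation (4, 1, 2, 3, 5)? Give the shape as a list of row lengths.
[4, 1]

Row-insert each entry into an empty tableau.

After inserting 4: P = [[4]].
After inserting 1: P = [[1], [4]].
After inserting 2: P = [[1, 2], [4]].
After inserting 3: P = [[1, 2, 3], [4]].
After inserting 5: P = [[1, 2, 3, 5], [4]].

The final insertion tableau P = [[1, 2, 3, 5], [4]] has shape [4, 1].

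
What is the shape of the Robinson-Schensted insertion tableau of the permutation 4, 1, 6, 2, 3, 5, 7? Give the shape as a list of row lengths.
Row-insert each entry into an empty tableau.

After inserting 4: P = [[4]].
After inserting 1: P = [[1], [4]].
After inserting 6: P = [[1, 6], [4]].
After inserting 2: P = [[1, 2], [4, 6]].
After inserting 3: P = [[1, 2, 3], [4, 6]].
After inserting 5: P = [[1, 2, 3, 5], [4, 6]].
After inserting 7: P = [[1, 2, 3, 5, 7], [4, 6]].

The final insertion tableau P = [[1, 2, 3, 5, 7], [4, 6]] has shape [5, 2].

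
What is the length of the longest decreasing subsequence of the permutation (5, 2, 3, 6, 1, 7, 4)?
3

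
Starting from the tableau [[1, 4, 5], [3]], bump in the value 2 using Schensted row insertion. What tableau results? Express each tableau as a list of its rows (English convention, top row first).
In row 1, 2 replaces 4 (the leftmost entry greater than 2); 4 is bumped to row 2. 4 is appended to row 2. The new tableau is [[1, 2, 5], [3, 4]].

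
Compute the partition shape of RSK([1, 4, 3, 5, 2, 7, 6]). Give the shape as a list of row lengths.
[4, 2, 1]

Row-insert each entry into an empty tableau.

After inserting 1: P = [[1]].
After inserting 4: P = [[1, 4]].
After inserting 3: P = [[1, 3], [4]].
After inserting 5: P = [[1, 3, 5], [4]].
After inserting 2: P = [[1, 2, 5], [3], [4]].
After inserting 7: P = [[1, 2, 5, 7], [3], [4]].
After inserting 6: P = [[1, 2, 5, 6], [3, 7], [4]].

The final insertion tableau P = [[1, 2, 5, 6], [3, 7], [4]] has shape [4, 2, 1].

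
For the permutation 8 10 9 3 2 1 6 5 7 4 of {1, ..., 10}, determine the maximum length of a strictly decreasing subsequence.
5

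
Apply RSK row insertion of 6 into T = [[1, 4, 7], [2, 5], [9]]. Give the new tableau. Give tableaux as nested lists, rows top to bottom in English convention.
[[1, 4, 6], [2, 5, 7], [9]]

In row 1, 6 replaces 7 (the leftmost entry greater than 6); 7 is bumped to row 2. 7 is appended to row 2. The new tableau is [[1, 4, 6], [2, 5, 7], [9]].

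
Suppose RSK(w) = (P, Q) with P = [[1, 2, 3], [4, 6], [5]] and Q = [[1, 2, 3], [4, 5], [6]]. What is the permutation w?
1 5 6 2 4 3

Reverse the RSK construction: for i from n down to 1, find the cell of Q containing i, remove the entry at that cell from P, and reverse-bump it up through P; the value ejected from row 1 is w(i).

Step i=6: Q has 6 at row 3, column 1; remove 5 from row 3 of P and reverse-bump: 5 enters row 2 and ejects 4; 4 enters row 1 and ejects 3. So w(6) = 3. P is now [[1, 2, 4], [5, 6]].
Step i=5: Q has 5 at row 2, column 2; remove 6 from row 2 of P and reverse-bump: 6 enters row 1 and ejects 4. So w(5) = 4. P is now [[1, 2, 6], [5]].
Step i=4: Q has 4 at row 2, column 1; remove 5 from row 2 of P and reverse-bump: 5 enters row 1 and ejects 2. So w(4) = 2. P is now [[1, 5, 6]].
Step i=3: Q has 3 at row 1, column 3; remove that cell from P, ejecting 6. So w(3) = 6. P is now [[1, 5]].
Step i=2: Q has 2 at row 1, column 2; remove that cell from P, ejecting 5. So w(2) = 5. P is now [[1]].
Step i=1: Q has 1 at row 1, column 1; remove that cell from P, ejecting 1. So w(1) = 1. P is now [].

So w = 1 5 6 2 4 3.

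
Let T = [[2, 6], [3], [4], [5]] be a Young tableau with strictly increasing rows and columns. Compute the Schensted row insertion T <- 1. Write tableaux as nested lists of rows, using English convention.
In row 1, 1 replaces 2 (the leftmost entry greater than 1); 2 is bumped to row 2. In row 2, 2 replaces 3 (the leftmost entry greater than 2); 3 is bumped to row 3. In row 3, 3 replaces 4 (the leftmost entry greater than 3); 4 is bumped to row 4. In row 4, 4 replaces 5 (the leftmost entry greater than 4); 5 is bumped to row 5. 5 starts a new row 5. The new tableau is [[1, 6], [2], [3], [4], [5]].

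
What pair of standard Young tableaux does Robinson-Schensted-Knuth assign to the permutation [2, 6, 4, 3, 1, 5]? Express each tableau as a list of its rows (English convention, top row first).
Insert each entry of the permutation into P by Schensted row insertion, recording in Q the position of each new cell.

Insert 2: appended to row 1. P = [[2]], Q = [[1]].
Insert 6: appended to row 1. P = [[2, 6]], Q = [[1, 2]].
Insert 4: 4 bumps 6 from row 1; 6 starts row 2. P = [[2, 4], [6]], Q = [[1, 2], [3]].
Insert 3: 3 bumps 4 from row 1; 4 bumps 6 from row 2; 6 starts row 3. P = [[2, 3], [4], [6]], Q = [[1, 2], [3], [4]].
Insert 1: 1 bumps 2 from row 1; 2 bumps 4 from row 2; 4 bumps 6 from row 3; 6 starts row 4. P = [[1, 3], [2], [4], [6]], Q = [[1, 2], [3], [4], [5]].
Insert 5: appended to row 1. P = [[1, 3, 5], [2], [4], [6]], Q = [[1, 2, 6], [3], [4], [5]].

So P = [[1, 3, 5], [2], [4], [6]], Q = [[1, 2, 6], [3], [4], [5]].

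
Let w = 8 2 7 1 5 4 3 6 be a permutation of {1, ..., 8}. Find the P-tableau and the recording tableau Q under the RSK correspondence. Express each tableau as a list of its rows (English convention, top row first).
P = [[1, 3, 6], [2, 4], [5], [7], [8]], Q = [[1, 3, 8], [2, 5], [4], [6], [7]]

Insert each entry of the permutation into P by Schensted row insertion, recording in Q the position of each new cell.

Insert 8: appended to row 1. P = [[8]].
Insert 2: 2 bumps 8 from row 1; 8 starts row 2. P = [[2], [8]].
Insert 7: appended to row 1. P = [[2, 7], [8]].
Insert 1: 1 bumps 2 from row 1; 2 bumps 8 from row 2; 8 starts row 3. P = [[1, 7], [2], [8]].
Insert 5: 5 bumps 7 from row 1; 7 appends to row 2. P = [[1, 5], [2, 7], [8]].
Insert 4: 4 bumps 5 from row 1; 5 bumps 7 from row 2; 7 bumps 8 from row 3; 8 starts row 4. P = [[1, 4], [2, 5], [7], [8]].
Insert 3: 3 bumps 4 from row 1; 4 bumps 5 from row 2; 5 bumps 7 from row 3; 7 bumps 8 from row 4; 8 starts row 5. P = [[1, 3], [2, 4], [5], [7], [8]].
Insert 6: appended to row 1. P = [[1, 3, 6], [2, 4], [5], [7], [8]].

So P = [[1, 3, 6], [2, 4], [5], [7], [8]], Q = [[1, 3, 8], [2, 5], [4], [6], [7]].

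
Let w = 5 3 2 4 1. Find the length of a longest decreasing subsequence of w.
4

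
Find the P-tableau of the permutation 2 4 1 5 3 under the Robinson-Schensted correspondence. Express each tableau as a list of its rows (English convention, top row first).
Insert 2: appended to row 1. P = [[2]].
Insert 4: appended to row 1. P = [[2, 4]].
Insert 1: 1 bumps 2 from row 1; 2 starts row 2. P = [[1, 4], [2]].
Insert 5: appended to row 1. P = [[1, 4, 5], [2]].
Insert 3: 3 bumps 4 from row 1; 4 appends to row 2. P = [[1, 3, 5], [2, 4]].

So P = [[1, 3, 5], [2, 4]].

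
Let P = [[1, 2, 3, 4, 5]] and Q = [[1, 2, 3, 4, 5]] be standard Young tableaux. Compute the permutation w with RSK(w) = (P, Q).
1 2 3 4 5

Reverse the RSK construction: for i from n down to 1, find the cell of Q containing i, remove the entry at that cell from P, and reverse-bump it up through P; the value ejected from row 1 is w(i).

Step i=5: Q has 5 at row 1, column 5; remove that cell from P, ejecting 5. So w(5) = 5. P is now [[1, 2, 3, 4]].
Step i=4: Q has 4 at row 1, column 4; remove that cell from P, ejecting 4. So w(4) = 4. P is now [[1, 2, 3]].
Step i=3: Q has 3 at row 1, column 3; remove that cell from P, ejecting 3. So w(3) = 3. P is now [[1, 2]].
Step i=2: Q has 2 at row 1, column 2; remove that cell from P, ejecting 2. So w(2) = 2. P is now [[1]].
Step i=1: Q has 1 at row 1, column 1; remove that cell from P, ejecting 1. So w(1) = 1. P is now [].

So w = 1 2 3 4 5.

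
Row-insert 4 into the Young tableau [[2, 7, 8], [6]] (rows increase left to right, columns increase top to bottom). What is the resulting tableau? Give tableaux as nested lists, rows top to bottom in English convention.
[[2, 4, 8], [6, 7]]

In row 1, 4 replaces 7 (the leftmost entry greater than 4); 7 is bumped to row 2. 7 is appended to row 2. The new tableau is [[2, 4, 8], [6, 7]].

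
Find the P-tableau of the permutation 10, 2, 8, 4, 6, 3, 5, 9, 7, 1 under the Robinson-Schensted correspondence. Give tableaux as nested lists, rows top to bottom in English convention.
P = [[1, 3, 5, 7], [2, 6, 9], [4], [8], [10]]

After inserting 10: P = [[10]].
After inserting 2: P = [[2], [10]].
After inserting 8: P = [[2, 8], [10]].
After inserting 4: P = [[2, 4], [8], [10]].
After inserting 6: P = [[2, 4, 6], [8], [10]].
After inserting 3: P = [[2, 3, 6], [4], [8], [10]].
After inserting 5: P = [[2, 3, 5], [4, 6], [8], [10]].
After inserting 9: P = [[2, 3, 5, 9], [4, 6], [8], [10]].
After inserting 7: P = [[2, 3, 5, 7], [4, 6, 9], [8], [10]].
After inserting 1: P = [[1, 3, 5, 7], [2, 6, 9], [4], [8], [10]].

So P = [[1, 3, 5, 7], [2, 6, 9], [4], [8], [10]].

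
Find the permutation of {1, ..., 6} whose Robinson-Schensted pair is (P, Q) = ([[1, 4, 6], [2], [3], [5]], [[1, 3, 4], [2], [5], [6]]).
5 3 4 6 2 1

Reverse RSK: for i = n, n-1, ..., 1, locate i in Q, remove the corresponding corner cell from P, and reverse-bump its entry up through P; the value ejected from row 1 is w(i).

So w = 5 3 4 6 2 1.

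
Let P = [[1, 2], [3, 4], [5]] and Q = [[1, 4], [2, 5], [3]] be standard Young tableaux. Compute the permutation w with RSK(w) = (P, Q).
Reverse the RSK construction: for i from n down to 1, find the cell of Q containing i, remove the entry at that cell from P, and reverse-bump it up through P; the value ejected from row 1 is w(i).

Step i=5: Q has 5 at row 2, column 2; remove 4 from row 2 of P and reverse-bump: 4 enters row 1 and ejects 2. So w(5) = 2. P is now [[1, 4], [3], [5]].
Step i=4: Q has 4 at row 1, column 2; remove that cell from P, ejecting 4. So w(4) = 4. P is now [[1], [3], [5]].
Step i=3: Q has 3 at row 3, column 1; remove 5 from row 3 of P and reverse-bump: 5 enters row 2 and ejects 3; 3 enters row 1 and ejects 1. So w(3) = 1. P is now [[3], [5]].
Step i=2: Q has 2 at row 2, column 1; remove 5 from row 2 of P and reverse-bump: 5 enters row 1 and ejects 3. So w(2) = 3. P is now [[5]].
Step i=1: Q has 1 at row 1, column 1; remove that cell from P, ejecting 5. So w(1) = 5. P is now [].

So w = 5 3 1 4 2.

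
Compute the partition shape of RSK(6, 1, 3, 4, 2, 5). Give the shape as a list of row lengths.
Row-insert each entry into an empty tableau.

After inserting 6: P = [[6]].
After inserting 1: P = [[1], [6]].
After inserting 3: P = [[1, 3], [6]].
After inserting 4: P = [[1, 3, 4], [6]].
After inserting 2: P = [[1, 2, 4], [3], [6]].
After inserting 5: P = [[1, 2, 4, 5], [3], [6]].

The final insertion tableau P = [[1, 2, 4, 5], [3], [6]] has shape [4, 1, 1].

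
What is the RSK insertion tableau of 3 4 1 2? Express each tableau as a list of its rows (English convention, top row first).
After inserting 3: P = [[3]].
After inserting 4: P = [[3, 4]].
After inserting 1: P = [[1, 4], [3]].
After inserting 2: P = [[1, 2], [3, 4]].

So P = [[1, 2], [3, 4]].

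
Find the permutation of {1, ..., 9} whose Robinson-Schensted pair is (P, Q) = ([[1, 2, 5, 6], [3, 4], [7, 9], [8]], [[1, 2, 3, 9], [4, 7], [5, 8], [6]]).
Reverse the RSK construction: for i from n down to 1, find the cell of Q containing i, remove the entry at that cell from P, and reverse-bump it up through P; the value ejected from row 1 is w(i).

Step i=9: Q has 9 at row 1, column 4; remove that cell from P, ejecting 6. So w(9) = 6. P is now [[1, 2, 5], [3, 4], [7, 9], [8]].
Step i=8: Q has 8 at row 3, column 2; remove 9 from row 3 of P and reverse-bump: 9 enters row 2 and ejects 4; 4 enters row 1 and ejects 2. So w(8) = 2. P is now [[1, 4, 5], [3, 9], [7], [8]].
Step i=7: Q has 7 at row 2, column 2; remove 9 from row 2 of P and reverse-bump: 9 enters row 1 and ejects 5. So w(7) = 5. P is now [[1, 4, 9], [3], [7], [8]].
Step i=6: Q has 6 at row 4, column 1; remove 8 from row 4 of P and reverse-bump: 8 enters row 3 and ejects 7; 7 enters row 2 and ejects 3; 3 enters row 1 and ejects 1. So w(6) = 1. P is now [[3, 4, 9], [7], [8]].
Step i=5: Q has 5 at row 3, column 1; remove 8 from row 3 of P and reverse-bump: 8 enters row 2 and ejects 7; 7 enters row 1 and ejects 4. So w(5) = 4. P is now [[3, 7, 9], [8]].
Step i=4: Q has 4 at row 2, column 1; remove 8 from row 2 of P and reverse-bump: 8 enters row 1 and ejects 7. So w(4) = 7. P is now [[3, 8, 9]].
Step i=3: Q has 3 at row 1, column 3; remove that cell from P, ejecting 9. So w(3) = 9. P is now [[3, 8]].
Step i=2: Q has 2 at row 1, column 2; remove that cell from P, ejecting 8. So w(2) = 8. P is now [[3]].
Step i=1: Q has 1 at row 1, column 1; remove that cell from P, ejecting 3. So w(1) = 3. P is now [].

So w = 3 8 9 7 4 1 5 2 6.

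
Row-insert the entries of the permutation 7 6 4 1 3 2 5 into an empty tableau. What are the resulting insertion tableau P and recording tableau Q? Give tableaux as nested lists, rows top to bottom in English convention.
P = [[1, 2, 5], [3], [4], [6], [7]], Q = [[1, 5, 7], [2], [3], [4], [6]]

Insert each entry of the permutation into P by Schensted row insertion, recording in Q the position of each new cell.

After inserting 7: P = [[7]].
After inserting 6: P = [[6], [7]].
After inserting 4: P = [[4], [6], [7]].
After inserting 1: P = [[1], [4], [6], [7]].
After inserting 3: P = [[1, 3], [4], [6], [7]].
After inserting 2: P = [[1, 2], [3], [4], [6], [7]].
After inserting 5: P = [[1, 2, 5], [3], [4], [6], [7]].

So P = [[1, 2, 5], [3], [4], [6], [7]], Q = [[1, 5, 7], [2], [3], [4], [6]].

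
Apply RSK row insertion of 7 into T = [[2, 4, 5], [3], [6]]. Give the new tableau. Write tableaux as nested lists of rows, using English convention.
[[2, 4, 5, 7], [3], [6]]

7 is larger than every entry of row 1, so it is appended to row 1. The new tableau is [[2, 4, 5, 7], [3], [6]].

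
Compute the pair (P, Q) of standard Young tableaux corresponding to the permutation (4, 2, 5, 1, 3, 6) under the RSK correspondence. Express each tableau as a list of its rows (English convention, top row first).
P = [[1, 3, 6], [2, 5], [4]], Q = [[1, 3, 6], [2, 5], [4]]

Insert each entry of the permutation into P by Schensted row insertion, recording in Q the position of each new cell.

Insert 4: appended to row 1. P = [[4]].
Insert 2: 2 bumps 4 from row 1; 4 starts row 2. P = [[2], [4]].
Insert 5: appended to row 1. P = [[2, 5], [4]].
Insert 1: 1 bumps 2 from row 1; 2 bumps 4 from row 2; 4 starts row 3. P = [[1, 5], [2], [4]].
Insert 3: 3 bumps 5 from row 1; 5 appends to row 2. P = [[1, 3], [2, 5], [4]].
Insert 6: appended to row 1. P = [[1, 3, 6], [2, 5], [4]].

So P = [[1, 3, 6], [2, 5], [4]], Q = [[1, 3, 6], [2, 5], [4]].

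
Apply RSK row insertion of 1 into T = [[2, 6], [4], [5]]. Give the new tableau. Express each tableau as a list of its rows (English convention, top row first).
In row 1, 1 replaces 2 (the leftmost entry greater than 1); 2 is bumped to row 2. In row 2, 2 replaces 4 (the leftmost entry greater than 2); 4 is bumped to row 3. In row 3, 4 replaces 5 (the leftmost entry greater than 4); 5 is bumped to row 4. 5 starts a new row 4. The new tableau is [[1, 6], [2], [4], [5]].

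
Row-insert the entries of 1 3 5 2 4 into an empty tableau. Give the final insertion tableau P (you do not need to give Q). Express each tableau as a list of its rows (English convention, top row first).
After inserting 1: P = [[1]].
After inserting 3: P = [[1, 3]].
After inserting 5: P = [[1, 3, 5]].
After inserting 2: P = [[1, 2, 5], [3]].
After inserting 4: P = [[1, 2, 4], [3, 5]].

So P = [[1, 2, 4], [3, 5]].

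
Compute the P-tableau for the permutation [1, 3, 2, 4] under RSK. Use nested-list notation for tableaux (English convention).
After inserting 1: P = [[1]].
After inserting 3: P = [[1, 3]].
After inserting 2: P = [[1, 2], [3]].
After inserting 4: P = [[1, 2, 4], [3]].

So P = [[1, 2, 4], [3]].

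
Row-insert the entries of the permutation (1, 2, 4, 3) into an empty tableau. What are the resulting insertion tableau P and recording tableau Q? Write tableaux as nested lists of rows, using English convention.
P = [[1, 2, 3], [4]], Q = [[1, 2, 3], [4]]

Insert each entry of the permutation into P by Schensted row insertion, recording in Q the position of each new cell.

Insert 1: appended to row 1. P = [[1]].
Insert 2: appended to row 1. P = [[1, 2]].
Insert 4: appended to row 1. P = [[1, 2, 4]].
Insert 3: 3 bumps 4 from row 1; 4 starts row 2. P = [[1, 2, 3], [4]].

So P = [[1, 2, 3], [4]], Q = [[1, 2, 3], [4]].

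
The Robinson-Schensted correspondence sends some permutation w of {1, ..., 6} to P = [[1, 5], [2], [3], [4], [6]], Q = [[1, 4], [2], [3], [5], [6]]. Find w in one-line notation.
6 4 3 5 2 1

Reverse the RSK construction: for i from n down to 1, find the cell of Q containing i, remove the entry at that cell from P, and reverse-bump it up through P; the value ejected from row 1 is w(i).

Step i=6: Q has 6 at row 5, column 1; remove 6 from row 5 of P and reverse-bump: 6 enters row 4 and ejects 4; 4 enters row 3 and ejects 3; 3 enters row 2 and ejects 2; 2 enters row 1 and ejects 1. So w(6) = 1. P is now [[2, 5], [3], [4], [6]].
Step i=5: Q has 5 at row 4, column 1; remove 6 from row 4 of P and reverse-bump: 6 enters row 3 and ejects 4; 4 enters row 2 and ejects 3; 3 enters row 1 and ejects 2. So w(5) = 2. P is now [[3, 5], [4], [6]].
Step i=4: Q has 4 at row 1, column 2; remove that cell from P, ejecting 5. So w(4) = 5. P is now [[3], [4], [6]].
Step i=3: Q has 3 at row 3, column 1; remove 6 from row 3 of P and reverse-bump: 6 enters row 2 and ejects 4; 4 enters row 1 and ejects 3. So w(3) = 3. P is now [[4], [6]].
Step i=2: Q has 2 at row 2, column 1; remove 6 from row 2 of P and reverse-bump: 6 enters row 1 and ejects 4. So w(2) = 4. P is now [[6]].
Step i=1: Q has 1 at row 1, column 1; remove that cell from P, ejecting 6. So w(1) = 6. P is now [].

So w = 6 4 3 5 2 1.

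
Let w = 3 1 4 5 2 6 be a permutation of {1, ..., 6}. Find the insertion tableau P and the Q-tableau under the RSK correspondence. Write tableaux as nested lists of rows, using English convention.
Insert each entry of the permutation into P by Schensted row insertion, recording in Q the position of each new cell.

Insert 3: appended to row 1. P = [[3]], Q = [[1]].
Insert 1: 1 bumps 3 from row 1; 3 starts row 2. P = [[1], [3]], Q = [[1], [2]].
Insert 4: appended to row 1. P = [[1, 4], [3]], Q = [[1, 3], [2]].
Insert 5: appended to row 1. P = [[1, 4, 5], [3]], Q = [[1, 3, 4], [2]].
Insert 2: 2 bumps 4 from row 1; 4 appends to row 2. P = [[1, 2, 5], [3, 4]], Q = [[1, 3, 4], [2, 5]].
Insert 6: appended to row 1. P = [[1, 2, 5, 6], [3, 4]], Q = [[1, 3, 4, 6], [2, 5]].

So P = [[1, 2, 5, 6], [3, 4]], Q = [[1, 3, 4, 6], [2, 5]].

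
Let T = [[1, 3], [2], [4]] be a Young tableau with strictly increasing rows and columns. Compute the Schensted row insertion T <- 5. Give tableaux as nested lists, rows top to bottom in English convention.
5 is larger than every entry of row 1, so it is appended to row 1. The new tableau is [[1, 3, 5], [2], [4]].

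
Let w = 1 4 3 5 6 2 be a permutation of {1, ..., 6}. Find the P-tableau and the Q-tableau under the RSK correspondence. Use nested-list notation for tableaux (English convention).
Insert each entry of the permutation into P by Schensted row insertion, recording in Q the position of each new cell.

Insert 1: appended to row 1. P = [[1]].
Insert 4: appended to row 1. P = [[1, 4]].
Insert 3: 3 bumps 4 from row 1; 4 starts row 2. P = [[1, 3], [4]].
Insert 5: appended to row 1. P = [[1, 3, 5], [4]].
Insert 6: appended to row 1. P = [[1, 3, 5, 6], [4]].
Insert 2: 2 bumps 3 from row 1; 3 bumps 4 from row 2; 4 starts row 3. P = [[1, 2, 5, 6], [3], [4]].

So P = [[1, 2, 5, 6], [3], [4]], Q = [[1, 2, 4, 5], [3], [6]].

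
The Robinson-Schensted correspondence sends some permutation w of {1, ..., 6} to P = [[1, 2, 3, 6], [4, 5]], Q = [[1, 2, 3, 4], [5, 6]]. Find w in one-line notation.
Reverse the RSK construction: for i from n down to 1, find the cell of Q containing i, remove the entry at that cell from P, and reverse-bump it up through P; the value ejected from row 1 is w(i).

Step i=6: Q has 6 at row 2, column 2; remove 5 from row 2 of P and reverse-bump: 5 enters row 1 and ejects 3. So w(6) = 3. P is now [[1, 2, 5, 6], [4]].
Step i=5: Q has 5 at row 2, column 1; remove 4 from row 2 of P and reverse-bump: 4 enters row 1 and ejects 2. So w(5) = 2. P is now [[1, 4, 5, 6]].
Step i=4: Q has 4 at row 1, column 4; remove that cell from P, ejecting 6. So w(4) = 6. P is now [[1, 4, 5]].
Step i=3: Q has 3 at row 1, column 3; remove that cell from P, ejecting 5. So w(3) = 5. P is now [[1, 4]].
Step i=2: Q has 2 at row 1, column 2; remove that cell from P, ejecting 4. So w(2) = 4. P is now [[1]].
Step i=1: Q has 1 at row 1, column 1; remove that cell from P, ejecting 1. So w(1) = 1. P is now [].

So w = 1 4 5 6 2 3.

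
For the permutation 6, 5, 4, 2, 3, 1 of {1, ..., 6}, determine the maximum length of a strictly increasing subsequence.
2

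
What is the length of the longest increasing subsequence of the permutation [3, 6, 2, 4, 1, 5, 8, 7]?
4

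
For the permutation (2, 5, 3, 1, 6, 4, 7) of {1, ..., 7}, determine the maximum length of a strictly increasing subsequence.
4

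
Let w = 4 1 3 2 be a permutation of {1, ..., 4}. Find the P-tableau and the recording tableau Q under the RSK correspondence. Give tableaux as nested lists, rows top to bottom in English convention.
Insert each entry of the permutation into P by Schensted row insertion, recording in Q the position of each new cell.

Insert 4: appended to row 1. P = [[4]].
Insert 1: 1 bumps 4 from row 1; 4 starts row 2. P = [[1], [4]].
Insert 3: appended to row 1. P = [[1, 3], [4]].
Insert 2: 2 bumps 3 from row 1; 3 bumps 4 from row 2; 4 starts row 3. P = [[1, 2], [3], [4]].

So P = [[1, 2], [3], [4]], Q = [[1, 3], [2], [4]].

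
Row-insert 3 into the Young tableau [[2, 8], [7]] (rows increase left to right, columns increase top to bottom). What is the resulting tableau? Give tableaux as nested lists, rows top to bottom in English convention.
[[2, 3], [7, 8]]

In row 1, 3 replaces 8 (the leftmost entry greater than 3); 8 is bumped to row 2. 8 is appended to row 2. The new tableau is [[2, 3], [7, 8]].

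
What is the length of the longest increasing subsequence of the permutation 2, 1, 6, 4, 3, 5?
3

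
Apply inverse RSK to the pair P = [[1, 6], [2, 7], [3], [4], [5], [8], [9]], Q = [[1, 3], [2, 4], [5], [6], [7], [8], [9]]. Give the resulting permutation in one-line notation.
5 4 9 8 7 6 3 2 1

Reverse RSK: for i = n, n-1, ..., 1, locate i in Q, remove the corresponding corner cell from P, and reverse-bump its entry up through P; the value ejected from row 1 is w(i).

So w = 5 4 9 8 7 6 3 2 1.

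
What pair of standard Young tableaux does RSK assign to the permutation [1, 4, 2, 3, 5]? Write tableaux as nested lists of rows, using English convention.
Insert each entry of the permutation into P by Schensted row insertion, recording in Q the position of each new cell.

After inserting 1: P = [[1]].
After inserting 4: P = [[1, 4]].
After inserting 2: P = [[1, 2], [4]].
After inserting 3: P = [[1, 2, 3], [4]].
After inserting 5: P = [[1, 2, 3, 5], [4]].

So P = [[1, 2, 3, 5], [4]], Q = [[1, 2, 4, 5], [3]].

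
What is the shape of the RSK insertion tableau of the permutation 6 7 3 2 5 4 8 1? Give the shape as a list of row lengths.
[3, 2, 2, 1]

Row-insert each entry into an empty tableau.

After inserting 6: P = [[6]].
After inserting 7: P = [[6, 7]].
After inserting 3: P = [[3, 7], [6]].
After inserting 2: P = [[2, 7], [3], [6]].
After inserting 5: P = [[2, 5], [3, 7], [6]].
After inserting 4: P = [[2, 4], [3, 5], [6, 7]].
After inserting 8: P = [[2, 4, 8], [3, 5], [6, 7]].
After inserting 1: P = [[1, 4, 8], [2, 5], [3, 7], [6]].

The final insertion tableau P = [[1, 4, 8], [2, 5], [3, 7], [6]] has shape [3, 2, 2, 1].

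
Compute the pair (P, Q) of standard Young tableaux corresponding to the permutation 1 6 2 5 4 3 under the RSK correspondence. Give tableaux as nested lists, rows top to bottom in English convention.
Insert each entry of the permutation into P by Schensted row insertion, recording in Q the position of each new cell.

After inserting 1: P = [[1]].
After inserting 6: P = [[1, 6]].
After inserting 2: P = [[1, 2], [6]].
After inserting 5: P = [[1, 2, 5], [6]].
After inserting 4: P = [[1, 2, 4], [5], [6]].
After inserting 3: P = [[1, 2, 3], [4], [5], [6]].

So P = [[1, 2, 3], [4], [5], [6]], Q = [[1, 2, 4], [3], [5], [6]].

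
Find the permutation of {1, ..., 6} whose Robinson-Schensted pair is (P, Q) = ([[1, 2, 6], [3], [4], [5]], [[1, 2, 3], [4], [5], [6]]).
1 5 6 4 3 2

Reverse the RSK construction: for i from n down to 1, find the cell of Q containing i, remove the entry at that cell from P, and reverse-bump it up through P; the value ejected from row 1 is w(i).

Step i=6: Q has 6 at row 4, column 1; remove 5 from row 4 of P and reverse-bump: 5 enters row 3 and ejects 4; 4 enters row 2 and ejects 3; 3 enters row 1 and ejects 2. So w(6) = 2. P is now [[1, 3, 6], [4], [5]].
Step i=5: Q has 5 at row 3, column 1; remove 5 from row 3 of P and reverse-bump: 5 enters row 2 and ejects 4; 4 enters row 1 and ejects 3. So w(5) = 3. P is now [[1, 4, 6], [5]].
Step i=4: Q has 4 at row 2, column 1; remove 5 from row 2 of P and reverse-bump: 5 enters row 1 and ejects 4. So w(4) = 4. P is now [[1, 5, 6]].
Step i=3: Q has 3 at row 1, column 3; remove that cell from P, ejecting 6. So w(3) = 6. P is now [[1, 5]].
Step i=2: Q has 2 at row 1, column 2; remove that cell from P, ejecting 5. So w(2) = 5. P is now [[1]].
Step i=1: Q has 1 at row 1, column 1; remove that cell from P, ejecting 1. So w(1) = 1. P is now [].

So w = 1 5 6 4 3 2.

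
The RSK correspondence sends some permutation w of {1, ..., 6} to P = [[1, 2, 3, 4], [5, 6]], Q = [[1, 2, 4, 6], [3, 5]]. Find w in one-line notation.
1 5 2 6 3 4

Reverse the RSK construction: for i from n down to 1, find the cell of Q containing i, remove the entry at that cell from P, and reverse-bump it up through P; the value ejected from row 1 is w(i).

Step i=6: Q has 6 at row 1, column 4; remove that cell from P, ejecting 4. So w(6) = 4. P is now [[1, 2, 3], [5, 6]].
Step i=5: Q has 5 at row 2, column 2; remove 6 from row 2 of P and reverse-bump: 6 enters row 1 and ejects 3. So w(5) = 3. P is now [[1, 2, 6], [5]].
Step i=4: Q has 4 at row 1, column 3; remove that cell from P, ejecting 6. So w(4) = 6. P is now [[1, 2], [5]].
Step i=3: Q has 3 at row 2, column 1; remove 5 from row 2 of P and reverse-bump: 5 enters row 1 and ejects 2. So w(3) = 2. P is now [[1, 5]].
Step i=2: Q has 2 at row 1, column 2; remove that cell from P, ejecting 5. So w(2) = 5. P is now [[1]].
Step i=1: Q has 1 at row 1, column 1; remove that cell from P, ejecting 1. So w(1) = 1. P is now [].

So w = 1 5 2 6 3 4.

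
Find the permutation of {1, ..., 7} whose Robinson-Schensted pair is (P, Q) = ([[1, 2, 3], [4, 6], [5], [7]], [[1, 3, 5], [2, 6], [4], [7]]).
Reverse the RSK construction: for i from n down to 1, find the cell of Q containing i, remove the entry at that cell from P, and reverse-bump it up through P; the value ejected from row 1 is w(i).

Step i=7: Q has 7 at row 4, column 1; remove 7 from row 4 of P and reverse-bump: 7 enters row 3 and ejects 5; 5 enters row 2 and ejects 4; 4 enters row 1 and ejects 3. So w(7) = 3. P is now [[1, 2, 4], [5, 6], [7]].
Step i=6: Q has 6 at row 2, column 2; remove 6 from row 2 of P and reverse-bump: 6 enters row 1 and ejects 4. So w(6) = 4. P is now [[1, 2, 6], [5], [7]].
Step i=5: Q has 5 at row 1, column 3; remove that cell from P, ejecting 6. So w(5) = 6. P is now [[1, 2], [5], [7]].
Step i=4: Q has 4 at row 3, column 1; remove 7 from row 3 of P and reverse-bump: 7 enters row 2 and ejects 5; 5 enters row 1 and ejects 2. So w(4) = 2. P is now [[1, 5], [7]].
Step i=3: Q has 3 at row 1, column 2; remove that cell from P, ejecting 5. So w(3) = 5. P is now [[1], [7]].
Step i=2: Q has 2 at row 2, column 1; remove 7 from row 2 of P and reverse-bump: 7 enters row 1 and ejects 1. So w(2) = 1. P is now [[7]].
Step i=1: Q has 1 at row 1, column 1; remove that cell from P, ejecting 7. So w(1) = 7. P is now [].

So w = 7 1 5 2 6 4 3.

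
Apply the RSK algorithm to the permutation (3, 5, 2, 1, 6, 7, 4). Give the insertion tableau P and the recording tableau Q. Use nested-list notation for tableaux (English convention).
Insert each entry of the permutation into P by Schensted row insertion, recording in Q the position of each new cell.

Insert 3: appended to row 1. P = [[3]].
Insert 5: appended to row 1. P = [[3, 5]].
Insert 2: 2 bumps 3 from row 1; 3 starts row 2. P = [[2, 5], [3]].
Insert 1: 1 bumps 2 from row 1; 2 bumps 3 from row 2; 3 starts row 3. P = [[1, 5], [2], [3]].
Insert 6: appended to row 1. P = [[1, 5, 6], [2], [3]].
Insert 7: appended to row 1. P = [[1, 5, 6, 7], [2], [3]].
Insert 4: 4 bumps 5 from row 1; 5 appends to row 2. P = [[1, 4, 6, 7], [2, 5], [3]].

So P = [[1, 4, 6, 7], [2, 5], [3]], Q = [[1, 2, 5, 6], [3, 7], [4]].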